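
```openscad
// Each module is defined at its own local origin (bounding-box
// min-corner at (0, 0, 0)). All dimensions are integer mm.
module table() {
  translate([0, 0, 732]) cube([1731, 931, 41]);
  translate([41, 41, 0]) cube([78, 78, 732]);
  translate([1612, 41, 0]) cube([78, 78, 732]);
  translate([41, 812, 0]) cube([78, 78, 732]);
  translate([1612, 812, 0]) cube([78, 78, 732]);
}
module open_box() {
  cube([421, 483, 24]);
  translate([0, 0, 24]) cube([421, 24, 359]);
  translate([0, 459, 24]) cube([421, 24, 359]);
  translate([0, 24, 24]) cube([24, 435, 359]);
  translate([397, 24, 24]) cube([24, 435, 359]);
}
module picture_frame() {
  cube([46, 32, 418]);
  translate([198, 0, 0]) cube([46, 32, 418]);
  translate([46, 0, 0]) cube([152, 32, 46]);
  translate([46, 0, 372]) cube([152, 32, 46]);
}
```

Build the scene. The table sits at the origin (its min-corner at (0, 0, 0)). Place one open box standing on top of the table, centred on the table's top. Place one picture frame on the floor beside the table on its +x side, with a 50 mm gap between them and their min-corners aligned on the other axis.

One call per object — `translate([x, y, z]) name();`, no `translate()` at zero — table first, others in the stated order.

table();
translate([655, 224, 773]) open_box();
translate([1781, 0, 0]) picture_frame();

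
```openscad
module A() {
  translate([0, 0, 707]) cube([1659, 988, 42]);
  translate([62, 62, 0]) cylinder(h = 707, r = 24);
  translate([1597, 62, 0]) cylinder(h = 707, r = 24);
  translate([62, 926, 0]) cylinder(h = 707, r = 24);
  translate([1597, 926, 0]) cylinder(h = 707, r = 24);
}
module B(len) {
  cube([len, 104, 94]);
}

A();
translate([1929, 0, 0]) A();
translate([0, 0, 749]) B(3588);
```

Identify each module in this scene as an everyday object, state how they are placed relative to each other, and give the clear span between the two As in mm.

A is a table. B is a beam. A beam spans the tops of two tables. The clear span between the two tables is 270 mm.

Second table starts at x = 1929; first ends at x = 1659; clear span = 1929 − 1659 = 270 mm.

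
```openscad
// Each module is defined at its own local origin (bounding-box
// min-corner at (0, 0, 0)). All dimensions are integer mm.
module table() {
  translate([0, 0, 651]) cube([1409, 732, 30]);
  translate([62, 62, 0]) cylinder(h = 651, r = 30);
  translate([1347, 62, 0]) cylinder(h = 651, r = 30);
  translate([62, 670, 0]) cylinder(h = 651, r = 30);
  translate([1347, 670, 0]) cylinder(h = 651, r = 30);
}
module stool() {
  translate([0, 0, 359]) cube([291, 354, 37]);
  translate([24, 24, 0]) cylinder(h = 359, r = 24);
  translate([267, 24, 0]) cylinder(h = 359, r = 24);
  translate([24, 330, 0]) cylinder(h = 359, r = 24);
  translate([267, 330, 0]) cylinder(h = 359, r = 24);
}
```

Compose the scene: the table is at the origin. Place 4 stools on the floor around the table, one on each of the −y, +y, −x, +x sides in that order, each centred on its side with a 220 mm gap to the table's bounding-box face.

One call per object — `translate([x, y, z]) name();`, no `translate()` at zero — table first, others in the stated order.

table();
translate([559, -574, 0]) stool();
translate([559, 952, 0]) stool();
translate([-511, 189, 0]) stool();
translate([1629, 189, 0]) stool();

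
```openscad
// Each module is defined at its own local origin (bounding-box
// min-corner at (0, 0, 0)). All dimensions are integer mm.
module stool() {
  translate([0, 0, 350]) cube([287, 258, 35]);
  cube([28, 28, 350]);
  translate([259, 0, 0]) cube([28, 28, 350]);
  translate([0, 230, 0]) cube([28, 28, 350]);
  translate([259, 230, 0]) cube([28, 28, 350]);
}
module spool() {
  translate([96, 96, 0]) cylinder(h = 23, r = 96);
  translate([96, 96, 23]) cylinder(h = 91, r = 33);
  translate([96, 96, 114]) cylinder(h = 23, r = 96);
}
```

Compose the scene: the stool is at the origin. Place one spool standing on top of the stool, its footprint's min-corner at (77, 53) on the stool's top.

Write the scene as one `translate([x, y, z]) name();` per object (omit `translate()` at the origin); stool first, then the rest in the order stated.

stool();
translate([77, 53, 385]) spool();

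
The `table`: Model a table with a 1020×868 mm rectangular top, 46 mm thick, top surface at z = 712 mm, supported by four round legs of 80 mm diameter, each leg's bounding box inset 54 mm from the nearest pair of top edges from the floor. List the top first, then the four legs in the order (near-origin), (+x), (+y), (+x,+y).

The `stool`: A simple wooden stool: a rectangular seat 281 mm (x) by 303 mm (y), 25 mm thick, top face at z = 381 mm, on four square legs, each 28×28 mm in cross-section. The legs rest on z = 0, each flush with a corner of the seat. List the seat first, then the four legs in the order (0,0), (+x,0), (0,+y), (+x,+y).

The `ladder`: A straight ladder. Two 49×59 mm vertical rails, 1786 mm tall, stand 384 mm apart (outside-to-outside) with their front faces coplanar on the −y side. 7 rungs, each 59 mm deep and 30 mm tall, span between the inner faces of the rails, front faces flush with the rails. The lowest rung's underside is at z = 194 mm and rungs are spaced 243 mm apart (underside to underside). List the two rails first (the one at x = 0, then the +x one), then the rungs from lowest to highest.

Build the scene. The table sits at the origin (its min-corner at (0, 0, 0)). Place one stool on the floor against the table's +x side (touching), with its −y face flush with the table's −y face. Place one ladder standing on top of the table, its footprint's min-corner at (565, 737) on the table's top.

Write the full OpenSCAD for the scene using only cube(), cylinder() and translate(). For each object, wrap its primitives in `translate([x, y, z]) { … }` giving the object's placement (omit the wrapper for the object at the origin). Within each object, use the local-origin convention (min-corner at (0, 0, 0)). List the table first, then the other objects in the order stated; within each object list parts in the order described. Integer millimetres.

translate([0, 0, 666]) cube([1020, 868, 46]);
translate([94, 94, 0]) cylinder(h = 666, r = 40);
translate([926, 94, 0]) cylinder(h = 666, r = 40);
translate([94, 774, 0]) cylinder(h = 666, r = 40);
translate([926, 774, 0]) cylinder(h = 666, r = 40);
translate([1020, 0, 0]) {
  translate([0, 0, 356]) cube([281, 303, 25]);
  cube([28, 28, 356]);
  translate([253, 0, 0]) cube([28, 28, 356]);
  translate([0, 275, 0]) cube([28, 28, 356]);
  translate([253, 275, 0]) cube([28, 28, 356]);
}
translate([565, 737, 712]) {
  cube([49, 59, 1786]);
  translate([335, 0, 0]) cube([49, 59, 1786]);
  translate([49, 0, 194]) cube([286, 59, 30]);
  translate([49, 0, 437]) cube([286, 59, 30]);
  translate([49, 0, 680]) cube([286, 59, 30]);
  translate([49, 0, 923]) cube([286, 59, 30]);
  translate([49, 0, 1166]) cube([286, 59, 30]);
  translate([49, 0, 1409]) cube([286, 59, 30]);
  translate([49, 0, 1652]) cube([286, 59, 30]);
}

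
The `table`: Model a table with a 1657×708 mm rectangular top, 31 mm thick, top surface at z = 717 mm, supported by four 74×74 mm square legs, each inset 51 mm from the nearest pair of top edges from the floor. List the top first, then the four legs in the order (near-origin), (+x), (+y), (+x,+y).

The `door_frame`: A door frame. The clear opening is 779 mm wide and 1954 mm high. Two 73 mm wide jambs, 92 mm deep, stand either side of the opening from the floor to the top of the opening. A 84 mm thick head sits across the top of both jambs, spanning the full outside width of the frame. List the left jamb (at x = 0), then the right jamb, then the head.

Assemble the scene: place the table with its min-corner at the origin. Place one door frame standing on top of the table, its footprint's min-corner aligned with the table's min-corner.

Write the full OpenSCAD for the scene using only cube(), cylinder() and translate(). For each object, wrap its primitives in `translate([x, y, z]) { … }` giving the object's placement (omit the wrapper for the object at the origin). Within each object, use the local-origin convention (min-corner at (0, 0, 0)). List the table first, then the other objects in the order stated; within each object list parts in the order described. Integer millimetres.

translate([0, 0, 686]) cube([1657, 708, 31]);
translate([51, 51, 0]) cube([74, 74, 686]);
translate([1532, 51, 0]) cube([74, 74, 686]);
translate([51, 583, 0]) cube([74, 74, 686]);
translate([1532, 583, 0]) cube([74, 74, 686]);
translate([0, 0, 717]) {
  cube([73, 92, 1954]);
  translate([852, 0, 0]) cube([73, 92, 1954]);
  translate([0, 0, 1954]) cube([925, 92, 84]);
}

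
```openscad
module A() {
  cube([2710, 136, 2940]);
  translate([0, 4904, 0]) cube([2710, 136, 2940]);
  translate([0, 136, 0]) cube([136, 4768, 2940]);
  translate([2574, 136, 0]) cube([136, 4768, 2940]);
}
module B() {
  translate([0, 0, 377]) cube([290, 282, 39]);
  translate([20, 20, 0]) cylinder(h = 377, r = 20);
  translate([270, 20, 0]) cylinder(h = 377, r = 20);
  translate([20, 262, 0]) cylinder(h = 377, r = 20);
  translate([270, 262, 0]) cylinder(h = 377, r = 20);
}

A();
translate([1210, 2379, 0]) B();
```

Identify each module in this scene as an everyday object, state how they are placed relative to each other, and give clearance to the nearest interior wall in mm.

Clearances: x = 1074, y = 2243; minimum 1074 mm.

A is a house frame. B is a stool. The stool sits inside the house frame, centred. The clearance to the nearest interior wall is 1074 mm.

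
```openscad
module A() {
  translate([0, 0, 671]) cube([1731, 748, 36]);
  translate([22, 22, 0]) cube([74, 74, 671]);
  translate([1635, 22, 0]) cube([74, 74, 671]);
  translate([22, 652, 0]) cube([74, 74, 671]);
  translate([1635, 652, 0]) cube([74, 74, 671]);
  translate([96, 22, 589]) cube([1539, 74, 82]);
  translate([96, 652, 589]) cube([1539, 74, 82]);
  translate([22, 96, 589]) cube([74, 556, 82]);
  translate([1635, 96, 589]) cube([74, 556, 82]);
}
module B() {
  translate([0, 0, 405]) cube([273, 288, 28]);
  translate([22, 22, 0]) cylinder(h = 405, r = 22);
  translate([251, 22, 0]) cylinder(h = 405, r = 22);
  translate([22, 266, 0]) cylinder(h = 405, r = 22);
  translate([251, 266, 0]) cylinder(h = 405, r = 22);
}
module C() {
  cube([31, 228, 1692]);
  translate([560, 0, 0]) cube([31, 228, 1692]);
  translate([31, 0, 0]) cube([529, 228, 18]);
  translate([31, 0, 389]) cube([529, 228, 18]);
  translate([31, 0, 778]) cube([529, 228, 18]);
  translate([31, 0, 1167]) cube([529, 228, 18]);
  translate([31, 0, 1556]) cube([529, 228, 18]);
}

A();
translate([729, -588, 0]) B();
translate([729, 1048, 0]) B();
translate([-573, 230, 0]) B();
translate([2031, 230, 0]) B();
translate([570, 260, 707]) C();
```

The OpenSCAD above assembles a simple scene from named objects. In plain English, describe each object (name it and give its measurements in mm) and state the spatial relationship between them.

A is a table: top 1731 mm (x) × 748 mm (y), 36 mm thick, upper face at z = 707 mm, on four 74×74 mm square legs, each inset 22 mm from the nearest pair of top edges, running from z = 0 to the bottom of the top. Four apron rails, 74 mm thick and 82 mm tall, run between adjacent legs with their top edges flush with the underside of the top and their outer faces flush with the legs' outer faces.

B is a four-legged stool. The seat is a 273×288×28 mm slab whose top surface is at z = 433 mm; four round legs, each 44 mm in diameter, run from the floor (z = 0) to the underside of the seat, each leg's axis is inset half a diameter from the nearest pair of seat edges (so the leg's bounding box is flush with the corner).

C is a bookshelf 591 mm wide overall, 228 mm deep and 1692 mm tall. The two sides are 31 mm thick vertical panels. 5 horizontal shelves of 18 mm thickness span between the inner faces of the sides; the lowest shelf sits on the floor and shelves are stacked with a clear vertical gap of 371 mm between each pair.

Four stools sit around the table at the −y, +y, −x, +x sides. The bookshelf is on top of the table, centred.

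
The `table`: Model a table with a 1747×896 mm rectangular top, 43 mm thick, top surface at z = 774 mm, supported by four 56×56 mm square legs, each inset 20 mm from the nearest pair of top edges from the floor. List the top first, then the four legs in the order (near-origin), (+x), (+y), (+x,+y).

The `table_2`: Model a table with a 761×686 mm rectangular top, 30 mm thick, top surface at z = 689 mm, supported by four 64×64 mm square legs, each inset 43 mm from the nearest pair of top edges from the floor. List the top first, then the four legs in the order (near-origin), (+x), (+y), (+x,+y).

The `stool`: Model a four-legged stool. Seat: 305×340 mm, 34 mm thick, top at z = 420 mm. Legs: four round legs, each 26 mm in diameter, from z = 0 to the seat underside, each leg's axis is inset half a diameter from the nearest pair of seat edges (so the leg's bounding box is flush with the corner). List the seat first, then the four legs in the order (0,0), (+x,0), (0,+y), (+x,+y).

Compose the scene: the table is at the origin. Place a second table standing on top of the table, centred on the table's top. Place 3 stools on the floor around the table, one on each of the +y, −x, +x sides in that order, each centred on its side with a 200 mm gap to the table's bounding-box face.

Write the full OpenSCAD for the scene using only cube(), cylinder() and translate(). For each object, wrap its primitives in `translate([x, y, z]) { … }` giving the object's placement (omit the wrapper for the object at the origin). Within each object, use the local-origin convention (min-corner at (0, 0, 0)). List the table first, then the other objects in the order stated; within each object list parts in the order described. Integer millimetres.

translate([0, 0, 731]) cube([1747, 896, 43]);
translate([20, 20, 0]) cube([56, 56, 731]);
translate([1671, 20, 0]) cube([56, 56, 731]);
translate([20, 820, 0]) cube([56, 56, 731]);
translate([1671, 820, 0]) cube([56, 56, 731]);
translate([493, 105, 774]) {
  translate([0, 0, 659]) cube([761, 686, 30]);
  translate([43, 43, 0]) cube([64, 64, 659]);
  translate([654, 43, 0]) cube([64, 64, 659]);
  translate([43, 579, 0]) cube([64, 64, 659]);
  translate([654, 579, 0]) cube([64, 64, 659]);
}
translate([721, 1096, 0]) {
  translate([0, 0, 386]) cube([305, 340, 34]);
  translate([13, 13, 0]) cylinder(h = 386, r = 13);
  translate([292, 13, 0]) cylinder(h = 386, r = 13);
  translate([13, 327, 0]) cylinder(h = 386, r = 13);
  translate([292, 327, 0]) cylinder(h = 386, r = 13);
}
translate([-505, 278, 0]) {
  translate([0, 0, 386]) cube([305, 340, 34]);
  translate([13, 13, 0]) cylinder(h = 386, r = 13);
  translate([292, 13, 0]) cylinder(h = 386, r = 13);
  translate([13, 327, 0]) cylinder(h = 386, r = 13);
  translate([292, 327, 0]) cylinder(h = 386, r = 13);
}
translate([1947, 278, 0]) {
  translate([0, 0, 386]) cube([305, 340, 34]);
  translate([13, 13, 0]) cylinder(h = 386, r = 13);
  translate([292, 13, 0]) cylinder(h = 386, r = 13);
  translate([13, 327, 0]) cylinder(h = 386, r = 13);
  translate([292, 327, 0]) cylinder(h = 386, r = 13);
}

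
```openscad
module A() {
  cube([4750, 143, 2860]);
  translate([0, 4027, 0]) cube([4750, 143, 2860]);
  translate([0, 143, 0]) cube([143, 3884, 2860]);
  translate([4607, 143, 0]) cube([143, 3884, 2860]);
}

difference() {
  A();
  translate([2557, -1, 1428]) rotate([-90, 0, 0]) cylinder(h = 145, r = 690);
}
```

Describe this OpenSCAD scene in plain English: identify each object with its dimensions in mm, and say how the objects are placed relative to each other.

A is the wall frame of a small rectangular building: four walls, each 2860 mm tall and 143 mm thick, enclosing a footprint 4750 mm (x) by 4170 mm (y) outside-to-outside, with no floor or roof. The front and back walls (the −y and +y sides) span the full width; the two side walls fit between them.

The house frame has a circular hole of radius 690 mm through its front wall, centred at (x = 2557, z = 1428).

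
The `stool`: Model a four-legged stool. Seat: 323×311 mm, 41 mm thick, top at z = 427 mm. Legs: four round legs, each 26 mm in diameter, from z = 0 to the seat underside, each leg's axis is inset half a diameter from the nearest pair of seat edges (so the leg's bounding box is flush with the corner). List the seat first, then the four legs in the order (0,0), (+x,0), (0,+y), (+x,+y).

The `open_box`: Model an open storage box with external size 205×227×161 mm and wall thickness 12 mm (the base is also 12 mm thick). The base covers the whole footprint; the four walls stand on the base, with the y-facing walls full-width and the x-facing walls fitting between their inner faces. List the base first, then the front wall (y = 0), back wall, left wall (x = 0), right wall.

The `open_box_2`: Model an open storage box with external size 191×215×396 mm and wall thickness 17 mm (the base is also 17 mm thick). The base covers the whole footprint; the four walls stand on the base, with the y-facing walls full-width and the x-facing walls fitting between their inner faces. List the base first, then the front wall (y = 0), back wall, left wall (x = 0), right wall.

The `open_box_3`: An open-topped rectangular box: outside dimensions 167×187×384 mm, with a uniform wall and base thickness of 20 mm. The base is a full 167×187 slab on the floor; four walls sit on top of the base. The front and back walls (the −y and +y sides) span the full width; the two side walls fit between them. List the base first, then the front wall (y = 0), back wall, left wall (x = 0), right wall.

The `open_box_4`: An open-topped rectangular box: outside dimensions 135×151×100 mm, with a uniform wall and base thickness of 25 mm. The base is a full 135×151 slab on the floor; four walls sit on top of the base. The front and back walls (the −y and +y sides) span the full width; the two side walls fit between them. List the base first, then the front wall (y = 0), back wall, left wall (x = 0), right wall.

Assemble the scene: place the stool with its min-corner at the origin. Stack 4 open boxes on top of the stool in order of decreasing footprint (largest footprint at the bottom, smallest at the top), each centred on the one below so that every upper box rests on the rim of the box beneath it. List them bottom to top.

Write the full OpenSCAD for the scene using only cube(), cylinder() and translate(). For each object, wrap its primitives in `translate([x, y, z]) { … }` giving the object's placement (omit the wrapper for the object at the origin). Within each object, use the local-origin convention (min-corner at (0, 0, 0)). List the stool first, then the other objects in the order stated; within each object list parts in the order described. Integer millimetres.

translate([0, 0, 386]) cube([323, 311, 41]);
translate([13, 13, 0]) cylinder(h = 386, r = 13);
translate([310, 13, 0]) cylinder(h = 386, r = 13);
translate([13, 298, 0]) cylinder(h = 386, r = 13);
translate([310, 298, 0]) cylinder(h = 386, r = 13);
translate([59, 42, 427]) {
  cube([205, 227, 12]);
  translate([0, 0, 12]) cube([205, 12, 149]);
  translate([0, 215, 12]) cube([205, 12, 149]);
  translate([0, 12, 12]) cube([12, 203, 149]);
  translate([193, 12, 12]) cube([12, 203, 149]);
}
translate([66, 48, 588]) {
  cube([191, 215, 17]);
  translate([0, 0, 17]) cube([191, 17, 379]);
  translate([0, 198, 17]) cube([191, 17, 379]);
  translate([0, 17, 17]) cube([17, 181, 379]);
  translate([174, 17, 17]) cube([17, 181, 379]);
}
translate([78, 62, 984]) {
  cube([167, 187, 20]);
  translate([0, 0, 20]) cube([167, 20, 364]);
  translate([0, 167, 20]) cube([167, 20, 364]);
  translate([0, 20, 20]) cube([20, 147, 364]);
  translate([147, 20, 20]) cube([20, 147, 364]);
}
translate([94, 80, 1368]) {
  cube([135, 151, 25]);
  translate([0, 0, 25]) cube([135, 25, 75]);
  translate([0, 126, 25]) cube([135, 25, 75]);
  translate([0, 25, 25]) cube([25, 101, 75]);
  translate([110, 25, 25]) cube([25, 101, 75]);
}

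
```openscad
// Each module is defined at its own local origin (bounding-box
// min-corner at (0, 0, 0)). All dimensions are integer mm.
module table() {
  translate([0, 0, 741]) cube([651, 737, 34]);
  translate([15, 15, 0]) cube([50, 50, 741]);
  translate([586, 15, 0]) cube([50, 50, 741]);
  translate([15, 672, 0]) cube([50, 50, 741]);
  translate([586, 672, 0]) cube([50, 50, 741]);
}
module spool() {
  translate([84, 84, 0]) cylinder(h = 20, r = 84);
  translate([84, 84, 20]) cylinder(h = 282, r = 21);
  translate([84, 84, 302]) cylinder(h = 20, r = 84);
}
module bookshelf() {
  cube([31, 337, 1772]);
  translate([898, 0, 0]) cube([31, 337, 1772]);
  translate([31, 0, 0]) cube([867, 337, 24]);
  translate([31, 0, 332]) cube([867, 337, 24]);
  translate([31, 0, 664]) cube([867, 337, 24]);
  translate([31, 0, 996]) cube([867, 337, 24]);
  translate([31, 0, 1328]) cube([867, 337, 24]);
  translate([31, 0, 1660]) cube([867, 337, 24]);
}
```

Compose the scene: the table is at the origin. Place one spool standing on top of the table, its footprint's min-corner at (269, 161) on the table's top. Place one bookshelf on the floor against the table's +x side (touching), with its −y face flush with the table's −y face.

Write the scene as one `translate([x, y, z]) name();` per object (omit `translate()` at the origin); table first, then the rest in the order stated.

table();
translate([269, 161, 775]) spool();
translate([651, 0, 0]) bookshelf();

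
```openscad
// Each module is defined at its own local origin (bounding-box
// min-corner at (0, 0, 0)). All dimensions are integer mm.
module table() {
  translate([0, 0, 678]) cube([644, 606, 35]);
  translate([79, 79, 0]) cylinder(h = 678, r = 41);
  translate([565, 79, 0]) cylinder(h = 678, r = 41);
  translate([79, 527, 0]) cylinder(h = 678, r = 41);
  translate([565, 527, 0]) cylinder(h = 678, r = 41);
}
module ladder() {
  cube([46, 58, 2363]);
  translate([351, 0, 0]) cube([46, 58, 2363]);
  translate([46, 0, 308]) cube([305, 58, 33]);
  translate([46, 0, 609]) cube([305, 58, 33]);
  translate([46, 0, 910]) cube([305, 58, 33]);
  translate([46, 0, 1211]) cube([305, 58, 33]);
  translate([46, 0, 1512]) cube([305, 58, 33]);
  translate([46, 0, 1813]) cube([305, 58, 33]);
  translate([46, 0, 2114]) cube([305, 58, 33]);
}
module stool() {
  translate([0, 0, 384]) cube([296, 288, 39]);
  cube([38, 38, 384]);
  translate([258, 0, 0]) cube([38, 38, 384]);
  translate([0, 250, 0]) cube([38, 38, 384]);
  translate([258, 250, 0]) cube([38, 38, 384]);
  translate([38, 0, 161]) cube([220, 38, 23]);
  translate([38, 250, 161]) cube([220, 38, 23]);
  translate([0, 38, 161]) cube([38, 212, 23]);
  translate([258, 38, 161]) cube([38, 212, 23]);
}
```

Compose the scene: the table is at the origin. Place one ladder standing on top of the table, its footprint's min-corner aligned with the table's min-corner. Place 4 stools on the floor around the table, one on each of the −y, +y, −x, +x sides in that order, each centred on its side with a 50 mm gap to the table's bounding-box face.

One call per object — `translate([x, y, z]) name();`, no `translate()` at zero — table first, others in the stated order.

table();
translate([0, 0, 713]) ladder();
translate([174, -338, 0]) stool();
translate([174, 656, 0]) stool();
translate([-346, 159, 0]) stool();
translate([694, 159, 0]) stool();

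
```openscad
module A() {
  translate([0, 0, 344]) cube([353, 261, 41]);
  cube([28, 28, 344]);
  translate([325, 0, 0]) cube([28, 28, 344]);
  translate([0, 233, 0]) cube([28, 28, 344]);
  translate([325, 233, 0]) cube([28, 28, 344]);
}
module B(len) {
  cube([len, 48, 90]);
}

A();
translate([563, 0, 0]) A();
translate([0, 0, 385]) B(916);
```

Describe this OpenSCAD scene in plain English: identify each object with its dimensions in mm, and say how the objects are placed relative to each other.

A is a simple wooden stool: a rectangular seat 353 mm (x) by 261 mm (y), 41 mm thick, top face at z = 385 mm, on four square legs, each 28×28 mm in cross-section. The legs rest on z = 0, each flush with a corner of the seat.

B is a rectangular beam 916 mm long (x), 48 mm deep (y), 90 mm thick (z).

The beam spans the tops of two stools placed 210 mm apart, resting at z = 385 mm.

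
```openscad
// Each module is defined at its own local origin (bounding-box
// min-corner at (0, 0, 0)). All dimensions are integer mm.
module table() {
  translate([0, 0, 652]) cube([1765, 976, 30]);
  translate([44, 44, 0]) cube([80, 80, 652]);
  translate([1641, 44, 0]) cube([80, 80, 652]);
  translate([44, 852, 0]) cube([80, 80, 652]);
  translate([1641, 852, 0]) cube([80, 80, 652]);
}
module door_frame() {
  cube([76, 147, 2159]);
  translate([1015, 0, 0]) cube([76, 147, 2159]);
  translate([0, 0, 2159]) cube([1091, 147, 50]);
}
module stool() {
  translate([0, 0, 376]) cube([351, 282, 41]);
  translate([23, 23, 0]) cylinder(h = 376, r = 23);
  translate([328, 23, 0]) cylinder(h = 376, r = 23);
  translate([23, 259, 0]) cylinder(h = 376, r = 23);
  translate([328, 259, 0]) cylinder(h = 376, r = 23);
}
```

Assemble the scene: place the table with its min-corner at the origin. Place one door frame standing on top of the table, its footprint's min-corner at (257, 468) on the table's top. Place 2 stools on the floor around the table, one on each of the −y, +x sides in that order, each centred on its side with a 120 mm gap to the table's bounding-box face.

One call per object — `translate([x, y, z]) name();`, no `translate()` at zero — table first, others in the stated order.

table();
translate([257, 468, 682]) door_frame();
translate([707, -402, 0]) stool();
translate([1885, 347, 0]) stool();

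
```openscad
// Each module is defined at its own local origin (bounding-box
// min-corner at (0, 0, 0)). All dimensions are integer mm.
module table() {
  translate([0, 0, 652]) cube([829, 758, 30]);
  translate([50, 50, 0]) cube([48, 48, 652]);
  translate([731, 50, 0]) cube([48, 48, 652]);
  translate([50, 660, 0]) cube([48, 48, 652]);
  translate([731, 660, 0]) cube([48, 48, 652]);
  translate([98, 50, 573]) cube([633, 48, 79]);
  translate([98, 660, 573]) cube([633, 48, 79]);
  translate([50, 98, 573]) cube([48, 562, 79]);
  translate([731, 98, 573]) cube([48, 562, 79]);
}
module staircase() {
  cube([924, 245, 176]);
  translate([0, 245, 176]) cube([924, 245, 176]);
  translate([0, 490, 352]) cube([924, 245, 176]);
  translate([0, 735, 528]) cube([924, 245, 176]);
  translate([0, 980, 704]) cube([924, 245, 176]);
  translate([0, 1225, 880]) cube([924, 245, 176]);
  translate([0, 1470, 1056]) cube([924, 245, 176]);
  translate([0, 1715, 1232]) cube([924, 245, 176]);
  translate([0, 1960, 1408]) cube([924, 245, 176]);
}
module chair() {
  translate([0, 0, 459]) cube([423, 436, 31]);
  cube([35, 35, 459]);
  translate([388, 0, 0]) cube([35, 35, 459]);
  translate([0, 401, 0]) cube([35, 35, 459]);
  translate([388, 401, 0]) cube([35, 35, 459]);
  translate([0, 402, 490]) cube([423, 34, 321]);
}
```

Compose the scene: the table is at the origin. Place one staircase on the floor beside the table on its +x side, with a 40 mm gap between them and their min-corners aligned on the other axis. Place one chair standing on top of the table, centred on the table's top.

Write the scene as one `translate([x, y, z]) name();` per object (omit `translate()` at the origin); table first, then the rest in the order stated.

table();
translate([869, 0, 0]) staircase();
translate([203, 161, 682]) chair();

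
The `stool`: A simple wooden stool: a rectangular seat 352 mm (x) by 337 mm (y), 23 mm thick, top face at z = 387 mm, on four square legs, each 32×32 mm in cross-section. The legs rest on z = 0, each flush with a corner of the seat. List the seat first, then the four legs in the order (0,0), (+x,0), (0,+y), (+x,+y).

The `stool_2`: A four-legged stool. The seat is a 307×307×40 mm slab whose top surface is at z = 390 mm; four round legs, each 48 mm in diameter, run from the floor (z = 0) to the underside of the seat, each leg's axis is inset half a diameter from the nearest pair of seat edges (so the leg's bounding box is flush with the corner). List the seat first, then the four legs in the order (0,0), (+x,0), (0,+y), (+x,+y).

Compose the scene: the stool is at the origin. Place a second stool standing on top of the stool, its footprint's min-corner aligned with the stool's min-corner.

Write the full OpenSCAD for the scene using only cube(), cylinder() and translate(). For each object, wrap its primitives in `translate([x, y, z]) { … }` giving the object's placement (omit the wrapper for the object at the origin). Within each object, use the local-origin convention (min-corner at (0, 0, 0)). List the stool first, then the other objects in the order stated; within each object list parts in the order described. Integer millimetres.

translate([0, 0, 364]) cube([352, 337, 23]);
cube([32, 32, 364]);
translate([320, 0, 0]) cube([32, 32, 364]);
translate([0, 305, 0]) cube([32, 32, 364]);
translate([320, 305, 0]) cube([32, 32, 364]);
translate([0, 0, 387]) {
  translate([0, 0, 350]) cube([307, 307, 40]);
  translate([24, 24, 0]) cylinder(h = 350, r = 24);
  translate([283, 24, 0]) cylinder(h = 350, r = 24);
  translate([24, 283, 0]) cylinder(h = 350, r = 24);
  translate([283, 283, 0]) cylinder(h = 350, r = 24);
}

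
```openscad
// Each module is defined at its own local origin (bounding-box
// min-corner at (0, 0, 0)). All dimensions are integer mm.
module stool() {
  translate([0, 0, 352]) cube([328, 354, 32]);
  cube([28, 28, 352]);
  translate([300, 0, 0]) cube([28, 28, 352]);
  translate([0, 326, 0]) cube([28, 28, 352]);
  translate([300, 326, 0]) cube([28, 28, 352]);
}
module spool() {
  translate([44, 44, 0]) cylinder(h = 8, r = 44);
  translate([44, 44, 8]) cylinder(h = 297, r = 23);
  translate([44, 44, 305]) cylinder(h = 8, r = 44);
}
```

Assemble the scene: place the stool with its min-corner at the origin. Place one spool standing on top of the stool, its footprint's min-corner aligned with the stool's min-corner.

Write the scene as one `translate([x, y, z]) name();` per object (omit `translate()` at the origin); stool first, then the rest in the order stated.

stool();
translate([0, 0, 384]) spool();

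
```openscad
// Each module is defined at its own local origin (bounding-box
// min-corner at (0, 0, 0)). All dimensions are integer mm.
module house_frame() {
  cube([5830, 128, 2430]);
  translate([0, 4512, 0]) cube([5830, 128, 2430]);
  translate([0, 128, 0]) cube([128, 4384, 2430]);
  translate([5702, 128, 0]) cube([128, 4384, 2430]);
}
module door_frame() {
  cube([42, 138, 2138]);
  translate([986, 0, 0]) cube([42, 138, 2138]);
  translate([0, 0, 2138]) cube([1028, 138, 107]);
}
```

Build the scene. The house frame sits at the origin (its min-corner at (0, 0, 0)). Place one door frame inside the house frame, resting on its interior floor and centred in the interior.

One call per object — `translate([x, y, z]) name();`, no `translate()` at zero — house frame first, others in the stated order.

house_frame();
translate([2401, 2251, 0]) door_frame();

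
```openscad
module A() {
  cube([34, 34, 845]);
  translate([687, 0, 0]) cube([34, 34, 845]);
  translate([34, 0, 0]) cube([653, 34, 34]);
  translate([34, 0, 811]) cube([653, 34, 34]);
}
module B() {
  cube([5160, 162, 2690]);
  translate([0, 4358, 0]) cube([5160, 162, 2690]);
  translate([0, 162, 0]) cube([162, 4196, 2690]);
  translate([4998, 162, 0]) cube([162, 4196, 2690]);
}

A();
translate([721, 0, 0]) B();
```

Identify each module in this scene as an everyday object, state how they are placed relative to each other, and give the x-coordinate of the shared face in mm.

A is a picture frame. B is a house frame. The house frame is against the picture frame's +x side, with their −y faces flush. The x-coordinate of the shared face is 721 mm.

The picture frame's +x face and the house frame's −x face are both at x = 721 mm.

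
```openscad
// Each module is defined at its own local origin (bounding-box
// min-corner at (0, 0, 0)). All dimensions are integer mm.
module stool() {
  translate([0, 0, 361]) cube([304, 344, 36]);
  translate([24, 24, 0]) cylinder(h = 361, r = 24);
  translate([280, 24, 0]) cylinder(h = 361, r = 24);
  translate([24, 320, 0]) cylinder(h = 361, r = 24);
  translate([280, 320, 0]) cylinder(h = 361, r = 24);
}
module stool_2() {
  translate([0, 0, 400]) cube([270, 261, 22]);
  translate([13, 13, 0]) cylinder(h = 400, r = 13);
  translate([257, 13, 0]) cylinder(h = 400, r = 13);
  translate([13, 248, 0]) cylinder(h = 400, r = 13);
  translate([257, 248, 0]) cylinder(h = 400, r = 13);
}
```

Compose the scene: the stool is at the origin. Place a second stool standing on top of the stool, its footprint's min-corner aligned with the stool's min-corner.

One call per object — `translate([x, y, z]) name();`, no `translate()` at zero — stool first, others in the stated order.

stool();
translate([0, 0, 397]) stool_2();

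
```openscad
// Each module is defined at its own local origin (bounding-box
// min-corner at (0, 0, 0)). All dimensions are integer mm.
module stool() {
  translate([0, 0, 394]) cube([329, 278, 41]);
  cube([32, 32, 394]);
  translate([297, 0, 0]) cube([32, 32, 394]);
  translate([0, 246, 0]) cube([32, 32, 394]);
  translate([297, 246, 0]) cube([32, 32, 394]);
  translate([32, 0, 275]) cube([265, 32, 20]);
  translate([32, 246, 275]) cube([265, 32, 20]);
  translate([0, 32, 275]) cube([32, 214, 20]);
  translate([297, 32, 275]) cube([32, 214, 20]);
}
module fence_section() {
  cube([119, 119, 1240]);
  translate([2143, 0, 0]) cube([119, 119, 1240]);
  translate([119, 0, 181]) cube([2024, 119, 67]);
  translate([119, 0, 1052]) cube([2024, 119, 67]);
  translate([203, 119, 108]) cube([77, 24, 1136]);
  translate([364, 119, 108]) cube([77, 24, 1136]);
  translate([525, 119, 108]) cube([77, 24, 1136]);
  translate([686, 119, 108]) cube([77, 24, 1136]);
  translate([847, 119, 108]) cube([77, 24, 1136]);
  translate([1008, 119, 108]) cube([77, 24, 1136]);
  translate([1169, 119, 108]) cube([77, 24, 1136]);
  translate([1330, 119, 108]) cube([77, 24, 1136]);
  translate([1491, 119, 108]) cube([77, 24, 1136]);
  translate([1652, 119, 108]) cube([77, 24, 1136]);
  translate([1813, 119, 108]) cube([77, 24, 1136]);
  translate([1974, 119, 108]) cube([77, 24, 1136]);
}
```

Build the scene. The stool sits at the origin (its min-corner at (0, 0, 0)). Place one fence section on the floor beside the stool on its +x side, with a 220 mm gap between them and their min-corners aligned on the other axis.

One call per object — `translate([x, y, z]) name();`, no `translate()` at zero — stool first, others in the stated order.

stool();
translate([549, 0, 0]) fence_section();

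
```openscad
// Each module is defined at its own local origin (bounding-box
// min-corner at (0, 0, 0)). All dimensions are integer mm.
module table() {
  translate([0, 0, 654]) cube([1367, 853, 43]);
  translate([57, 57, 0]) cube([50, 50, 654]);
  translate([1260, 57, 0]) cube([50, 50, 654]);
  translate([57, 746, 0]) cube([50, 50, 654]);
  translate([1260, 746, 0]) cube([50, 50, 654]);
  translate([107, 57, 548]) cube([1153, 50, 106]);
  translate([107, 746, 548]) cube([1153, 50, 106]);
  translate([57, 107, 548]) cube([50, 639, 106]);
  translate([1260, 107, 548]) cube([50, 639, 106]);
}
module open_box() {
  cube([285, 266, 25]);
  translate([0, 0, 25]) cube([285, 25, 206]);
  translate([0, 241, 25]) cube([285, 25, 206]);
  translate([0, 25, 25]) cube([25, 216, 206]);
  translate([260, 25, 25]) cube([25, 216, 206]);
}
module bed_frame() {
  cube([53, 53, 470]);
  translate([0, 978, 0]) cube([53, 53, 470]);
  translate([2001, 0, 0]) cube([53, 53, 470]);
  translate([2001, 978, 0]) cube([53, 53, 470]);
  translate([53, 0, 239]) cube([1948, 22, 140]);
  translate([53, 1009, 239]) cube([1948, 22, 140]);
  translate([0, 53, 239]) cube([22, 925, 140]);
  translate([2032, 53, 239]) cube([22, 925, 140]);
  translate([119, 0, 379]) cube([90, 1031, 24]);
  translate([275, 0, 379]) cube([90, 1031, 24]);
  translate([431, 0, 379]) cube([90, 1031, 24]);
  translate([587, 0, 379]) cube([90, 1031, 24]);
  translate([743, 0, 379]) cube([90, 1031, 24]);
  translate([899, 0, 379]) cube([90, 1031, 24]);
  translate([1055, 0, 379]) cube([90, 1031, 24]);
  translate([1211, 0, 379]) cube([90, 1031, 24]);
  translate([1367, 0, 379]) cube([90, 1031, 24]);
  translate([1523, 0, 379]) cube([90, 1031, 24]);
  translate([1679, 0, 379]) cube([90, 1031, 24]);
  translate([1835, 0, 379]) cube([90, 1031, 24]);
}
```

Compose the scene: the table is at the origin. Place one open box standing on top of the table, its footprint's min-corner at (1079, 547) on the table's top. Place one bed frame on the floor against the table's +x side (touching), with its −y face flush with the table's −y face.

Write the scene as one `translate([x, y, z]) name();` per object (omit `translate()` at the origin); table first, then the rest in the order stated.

table();
translate([1079, 547, 697]) open_box();
translate([1367, 0, 0]) bed_frame();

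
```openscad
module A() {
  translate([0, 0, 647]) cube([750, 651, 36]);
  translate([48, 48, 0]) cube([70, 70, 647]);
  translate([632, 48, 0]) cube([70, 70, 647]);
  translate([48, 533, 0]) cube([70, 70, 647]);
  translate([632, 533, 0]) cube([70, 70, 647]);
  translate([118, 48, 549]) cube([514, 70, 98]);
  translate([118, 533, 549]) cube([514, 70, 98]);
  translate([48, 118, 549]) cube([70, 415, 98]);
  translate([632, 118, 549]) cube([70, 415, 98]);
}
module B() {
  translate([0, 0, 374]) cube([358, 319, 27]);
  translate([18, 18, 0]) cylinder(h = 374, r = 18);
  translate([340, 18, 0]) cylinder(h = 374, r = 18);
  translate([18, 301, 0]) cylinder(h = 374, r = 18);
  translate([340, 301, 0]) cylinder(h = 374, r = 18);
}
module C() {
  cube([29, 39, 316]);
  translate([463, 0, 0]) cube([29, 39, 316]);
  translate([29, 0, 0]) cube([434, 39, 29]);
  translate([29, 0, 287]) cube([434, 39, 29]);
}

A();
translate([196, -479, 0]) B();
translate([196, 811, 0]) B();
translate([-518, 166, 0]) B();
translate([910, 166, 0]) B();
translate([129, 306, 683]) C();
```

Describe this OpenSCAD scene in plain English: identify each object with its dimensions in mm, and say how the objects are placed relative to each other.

A is a table with a 750×651 mm rectangular top, 36 mm thick, top surface at z = 683 mm, supported by four 70×70 mm square legs, each inset 48 mm from the nearest pair of top edges, running from the floor. Four apron rails, 70 mm thick and 98 mm tall, run between adjacent legs with their top edges flush with the underside of the top and their outer faces flush with the legs' outer faces.

B is a four-legged stool. The seat is a 358×319×27 mm slab whose top surface is at z = 401 mm; four round legs, each 36 mm in diameter, run from the floor (z = 0) to the underside of the seat, each leg's axis is inset half a diameter from the nearest pair of seat edges (so the leg's bounding box is flush with the corner).

C is a picture frame with a 434×258 mm rectangular opening (x by z) and a uniform 29 mm border on every side. Frame depth is 39 mm along y. It is built from two vertical stiles running the full outside height and two horizontal rails spanning the gap between the stiles.

Four stools sit around the table at the −y, +y, −x, +x sides. The picture frame is on top of the table, centred.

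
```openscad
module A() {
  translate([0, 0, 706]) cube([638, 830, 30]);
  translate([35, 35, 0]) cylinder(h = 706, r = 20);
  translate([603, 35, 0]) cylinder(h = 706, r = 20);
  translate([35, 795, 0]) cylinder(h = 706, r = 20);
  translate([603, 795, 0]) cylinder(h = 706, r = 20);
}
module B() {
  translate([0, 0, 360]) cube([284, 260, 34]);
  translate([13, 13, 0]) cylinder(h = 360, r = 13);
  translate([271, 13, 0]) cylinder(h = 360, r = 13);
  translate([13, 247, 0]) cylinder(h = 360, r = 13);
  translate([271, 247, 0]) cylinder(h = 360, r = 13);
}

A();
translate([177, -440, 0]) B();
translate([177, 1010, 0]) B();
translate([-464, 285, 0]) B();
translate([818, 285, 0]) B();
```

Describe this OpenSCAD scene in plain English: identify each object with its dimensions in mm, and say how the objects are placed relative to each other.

A is a rectangular dining table. The top is 638×830×30 mm with its upper surface at z = 736 mm. It stands on four round legs of 40 mm diameter, each leg's bounding box inset 15 mm from the nearest pair of top edges, running from the floor to the underside of the top.

B is a four-legged stool. The seat is 284×260 mm, 34 mm thick, top at z = 394 mm. It stands on four round legs, each 26 mm in diameter, from z = 0 to the seat underside, each leg's axis is inset half a diameter from the nearest pair of seat edges (so the leg's bounding box is flush with the corner).

Four stools sit around the table at the −y, +y, −x, +x sides.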